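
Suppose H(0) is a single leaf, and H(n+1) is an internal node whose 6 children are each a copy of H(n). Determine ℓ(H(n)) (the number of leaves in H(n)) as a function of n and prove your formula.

Claim: ℓ(H(n)) = 6^n.

Base case: ℓ(H(0)) = 1, and 6^0 = 1.
Assume ℓ(H(j)) = 6^j.
Then ℓ(H(j+1)) = 6·ℓ(H(j)) = 6·6^j = 6^{j+1}.
Hence ℓ(H(n)) = 6^n for every n ≥ 0, by induction.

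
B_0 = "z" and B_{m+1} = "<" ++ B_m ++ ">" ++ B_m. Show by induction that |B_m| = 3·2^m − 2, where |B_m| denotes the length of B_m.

Base case: |B_0| = 1, and 3·2^0 − 2 = 1.
Assume |B_k| = 3·2^k − 2.
Then |B_{k+1}| = 1 + |B_k| + 1 + |B_k| = 2|B_k| + 2 = 2(3·2^k − 2) + 2 = 3·2^{k+1} − 4 + 2 = 3·2^{k+1} − 2.
Hence |B_m| = 3·2^m − 2 for every m ≥ 0, by induction.

|B_m| = 3·2^m − 2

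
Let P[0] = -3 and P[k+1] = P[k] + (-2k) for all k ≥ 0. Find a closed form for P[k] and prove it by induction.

Claim: P[k] = -k^2 + k − 3.

Base case: P[0] = -3, and -0^2 + 0 − 3 = -3.
Assume P[r] = -r^2 + r − 3.
Then P[r+1] = P[r] + (-2r) = (-r^2 + r − 3) + (-2r) = -r^2 − r − 3,
and -(r+1)^2 + (r+1) − 3 = -r^2 − r − 3.
This completes the inductive step, so P[k] = -k^2 + k − 3 for all k ≥ 0.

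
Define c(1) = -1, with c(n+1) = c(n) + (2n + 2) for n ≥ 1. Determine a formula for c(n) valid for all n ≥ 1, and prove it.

Claim: c(n) = n^2 + n − 3.

Base case: c(1) = -1, and 1^2 + 1 − 3 = -1.
Assume c(m) = m^2 + m − 3.
Then c(m+1) = c(m) + (2m + 2) = (m^2 + m − 3) + (2m + 2) = m^2 + 3m − 1,
and (m+1)^2 + (m+1) − 3 = m^2 + 3m − 1.
This completes the inductive step, so c(n) = n^2 + n − 3 for all n ≥ 1.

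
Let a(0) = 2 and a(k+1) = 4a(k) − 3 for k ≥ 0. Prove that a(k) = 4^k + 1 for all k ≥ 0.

Base case: a(0) = 2, and 4^0 + 1 = 1 + 1 = 2.
Assume a(m) = 4^m + 1 for some m ≥ 0.
Then a(m+1) = 4a(m) − 3 = 4·(4^m + 1) − 3 = 4^{m+1} + 4 − 3 = 4^{m+1} + 1.
Hence a(k) = 4^k + 1 for every k ≥ 0, by induction.

a(k) = 4^k + 1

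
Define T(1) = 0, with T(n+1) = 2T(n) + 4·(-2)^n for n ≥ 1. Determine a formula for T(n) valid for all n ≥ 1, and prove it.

Claim: T(n) = -2^n − (-2)^n.

Base case: T(1) = 0, and -2^1 − (-2)^1 = -2 + 2 = 0.
Assume T(k) = -2^k − (-2)^k for some k ≥ 1.
Then T(k+1) = 2T(k) + 4·(-2)^k = 2·(-2^k − (-2)^k) + 4·(-2)^k = -2^{k+1} − 2·(-2)^k + 4·(-2)^k = -2^{k+1} + 2·(-2)^k = -2^{k+1} − (-2)^{k+1}.
Hence T(n) = -2^n − (-2)^n for every n ≥ 1, by induction.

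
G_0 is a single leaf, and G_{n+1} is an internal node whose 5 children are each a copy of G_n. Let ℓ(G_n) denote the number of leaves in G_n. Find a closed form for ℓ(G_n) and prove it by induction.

Claim: ℓ(G_n) = 5^n.

Base case: ℓ(G_0) = 1, and 5^0 = 1.
Assume ℓ(G_j) = 5^j.
Then ℓ(G_{j+1}) = 5·ℓ(G_j) = 5·5^j = 5^{j+1}.
This completes the inductive step, so ℓ(G_n) = 5^n for all n ≥ 0.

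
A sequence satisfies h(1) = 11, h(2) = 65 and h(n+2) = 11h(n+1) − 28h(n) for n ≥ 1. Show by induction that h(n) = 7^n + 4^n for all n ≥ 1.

Base cases: h(1) = 11 and 7^1 + 4^1 = 11; h(2) = 65 and 7^2 + 4^2 = 65.
Assume h(j) = 7^j + 4^j for all 1 ≤ j ≤ r, where r ≥ 2.
Then h(r+1) = 11h(r) − 28h(r−1) = 11·(7^r + 4^r) − 28·(7^{r−1} + 4^{r−1}) = (11·7 − 28)7^{r−1} + (11·4 − 28)4^{r−1} = 49·7^{r−1} + 16·4^{r−1} = 7^{r+1} + 4^{r+1}.
This completes the inductive step, so h(n) = 7^n + 4^n for all n ≥ 1.

h(n) = 7^n + 4^n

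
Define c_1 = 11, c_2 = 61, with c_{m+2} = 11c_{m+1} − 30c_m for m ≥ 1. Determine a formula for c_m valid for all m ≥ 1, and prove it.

Claim: c_m = 5^m + 6^m.

Base cases: c_1 = 11 and 5^1 + 6^1 = 11; c_2 = 61 and 5^2 + 6^2 = 61.
Assume c_j = 5^j + 6^j for all 1 ≤ j ≤ k, where k ≥ 2.
Then c_{k+1} = 11c_k − 30c_{k−1} = 11·(5^k + 6^k) − 30·(5^{k−1} + 6^{k−1}) = (11·5 − 30)5^{k−1} + (11·6 − 30)6^{k−1} = 25·5^{k−1} + 36·6^{k−1} = 5^{k+1} + 6^{k+1}.
Hence c_m = 5^m + 6^m for every m ≥ 1, by strong induction.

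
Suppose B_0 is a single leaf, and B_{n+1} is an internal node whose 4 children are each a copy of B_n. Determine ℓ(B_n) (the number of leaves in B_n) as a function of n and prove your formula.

Claim: ℓ(B_n) = 4^n.

Base case: ℓ(B_0) = 1, and 4^0 = 1.
Assume ℓ(B_k) = 4^k.
Then ℓ(B_{k+1}) = 4·ℓ(B_k) = 4·4^k = 4^{k+1}.
By induction, ℓ(B_n) = 4^n for all n ≥ 0.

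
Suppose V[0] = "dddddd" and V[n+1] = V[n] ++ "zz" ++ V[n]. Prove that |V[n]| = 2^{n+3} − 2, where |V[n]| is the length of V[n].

Base case: |V[0]| = 6, and 2^{0+3} − 2 = 6.
Assume |V[m]| = 2^{m+3} − 2.
Then |V[m+1]| = |V[m]| + 2 + |V[m]| = 2|V[m]| + 2 = 2(2^{m+3} − 2) + 2 = 2^{m+1+3} − 4 + 2 = 2^{m+1+3} − 2.
This completes the inductive step, so |V[n]| = 2^{n+3} − 2 for all n ≥ 0.

|V[n]| = 2^{n+3} − 2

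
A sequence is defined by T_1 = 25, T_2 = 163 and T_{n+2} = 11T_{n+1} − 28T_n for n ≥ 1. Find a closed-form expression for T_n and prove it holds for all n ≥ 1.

Claim: T_n = 3·7^n + 4^n.

Base cases: T_1 = 25 and 3·7^1 + 4^1 = 25; T_2 = 163 and 3·7^2 + 4^2 = 163.
Assume T_j = 3·7^j + 4^j for all 1 ≤ j ≤ m, where m ≥ 2.
Then T_{m+1} = 11T_m − 28T_{m−1} = 11·(3·7^m + 4^m) − 28·(3·7^{m−1} + 4^{m−1}) = 3·(11·7 − 28)7^{m−1} + (11·4 − 28)4^{m−1} = 147·7^{m−1} + 16·4^{m−1} = 3·7^{m+1} + 4^{m+1}.
So the formula holds for m+1, and by strong induction T_n = 3·7^n + 4^n for all n ≥ 1.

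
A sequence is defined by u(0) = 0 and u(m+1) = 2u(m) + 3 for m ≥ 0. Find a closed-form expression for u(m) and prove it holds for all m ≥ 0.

Claim: u(m) = 3·2^m − 3.

Base case: u(0) = 0, and 3·2^0 − 3 = 3 − 3 = 0.
Assume u(j) = 3·2^j − 3 for some j ≥ 0.
Then u(j+1) = 2u(j) + 3 = 2·(3·2^j − 3) + 3 = 6·2^j − 6 + 3 = 3·2^{j+1} − 3.
This completes the inductive step, so u(m) = 3·2^m − 3 for all m ≥ 0.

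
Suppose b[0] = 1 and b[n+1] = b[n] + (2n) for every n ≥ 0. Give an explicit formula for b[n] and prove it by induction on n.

Claim: b[n] = n^2 − n + 1.

Base case: b[0] = 1, and 0^2 − 0 + 1 = 1.
Assume b[k] = k^2 − k + 1.
Then b[k+1] = b[k] + (2k) = (k^2 − k + 1) + (2k) = k^2 + k + 1,
and (k+1)^2 − (k+1) + 1 = k^2 + k + 1.
Hence b[n] = n^2 − n + 1 for every n ≥ 0, by induction.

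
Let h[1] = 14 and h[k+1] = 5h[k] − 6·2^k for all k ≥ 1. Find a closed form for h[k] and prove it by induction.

Claim: h[k] = 2·5^k + 2·2^k.

Base case: h[1] = 14, and 2·5^1 + 2·2^1 = 10 + 4 = 14.
Assume h[r] = 2·5^r + 2·2^r for some r ≥ 1.
Then h[r+1] = 5h[r] − 6·2^r = 5·(2·5^r + 2·2^r) − 6·2^r = 2·5^{r+1} + 10·2^r − 6·2^r = 2·5^{r+1} + 4·2^r = 2·5^{r+1} + 2·2^{r+1}.
So the formula holds for r+1, and by induction h[k] = 2·5^k + 2·2^k for all k ≥ 1.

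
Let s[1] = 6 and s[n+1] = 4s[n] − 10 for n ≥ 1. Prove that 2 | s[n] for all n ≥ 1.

Base case: s[1] = 6 = 2·3, so 2 | s[1].
Assume 2 | s[r], so s[r] = 2t for some integer t.
Then s[r+1] = 4s[r] − 10 = 4·(2t) − 10 = 2(4t − 5), so 2 | s[r+1].
So the property holds for r+1, and by induction 2 | s[n] for all n ≥ 1.

2 | s[n]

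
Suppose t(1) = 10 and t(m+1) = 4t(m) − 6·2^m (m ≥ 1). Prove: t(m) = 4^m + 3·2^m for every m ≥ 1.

Base case: t(1) = 10, and 4^1 + 3·2^1 = 4 + 6 = 10.
Assume t(r) = 4^r + 3·2^r for some r ≥ 1.
Then t(r+1) = 4t(r) − 6·2^r = 4·(4^r + 3·2^r) − 6·2^r = 4^{r+1} + 12·2^r − 6·2^r = 4^{r+1} + 6·2^r = 4^{r+1} + 3·2^{r+1}.
So the formula holds for r+1, and by induction t(m) = 4^m + 3·2^m for all m ≥ 1.

t(m) = 4^m + 3·2^m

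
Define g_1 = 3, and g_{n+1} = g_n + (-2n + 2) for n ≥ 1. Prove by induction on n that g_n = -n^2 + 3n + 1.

Base case: g_1 = 3, and -1^2 + 3·1 + 1 = 3.
Assume g_k = -k^2 + 3k + 1.
Then g_{k+1} = g_k + (-2k + 2) = (-k^2 + 3k + 1) + (-2k + 2) = -k^2 + k + 3,
and -(k+1)^2 + 3·(k+1) + 1 = -k^2 + k + 3.
By induction, g_n = -n^2 + 3n + 1 for all n ≥ 1.

g_n = -n^2 + 3n + 1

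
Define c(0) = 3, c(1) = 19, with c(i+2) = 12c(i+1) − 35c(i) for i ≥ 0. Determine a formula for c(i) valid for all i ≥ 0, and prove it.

Claim: c(i) = 5^i + 2·7^i.

Base cases: c(0) = 3 and 5^0 + 2·7^0 = 3; c(1) = 19 and 5^1 + 2·7^1 = 19.
Assume c(j) = 5^j + 2·7^j for all 0 ≤ j ≤ r, where r ≥ 1.
Then c(r+1) = 12c(r) − 35c(r−1) = 12·(5^r + 2·7^r) − 35·(5^{r−1} + 2·7^{r−1}) = (12·5 − 35)5^{r−1} + 2·(12·7 − 35)7^{r−1} = 25·5^{r−1} + 98·7^{r−1} = 5^{r+1} + 2·7^{r+1}.
This completes the inductive step, so c(i) = 5^i + 2·7^i for all i ≥ 0.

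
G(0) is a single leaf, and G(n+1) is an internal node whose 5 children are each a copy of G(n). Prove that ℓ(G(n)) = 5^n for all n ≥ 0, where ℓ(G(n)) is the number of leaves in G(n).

Base case: ℓ(G(0)) = 1, and 5^0 = 1.
Assume ℓ(G(r)) = 5^r.
Then ℓ(G(r+1)) = 5·ℓ(G(r)) = 5·5^r = 5^{r+1}.
Hence ℓ(G(n)) = 5^n for every n ≥ 0, by induction.

ℓ(G(n)) = 5^n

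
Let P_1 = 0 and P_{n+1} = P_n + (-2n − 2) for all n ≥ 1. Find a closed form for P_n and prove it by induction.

Claim: P_n = -n^2 − n + 2.

Base case: P_1 = 0, and -1^2 − 1 + 2 = 0.
Assume P_j = -j^2 − j + 2.
Then P_{j+1} = P_j + (-2j − 2) = (-j^2 − j + 2) + (-2j − 2) = -j^2 − 3j,
and -(j+1)^2 − (j+1) + 2 = -j^2 − 3j.
This completes the inductive step, so P_n = -n^2 − n + 2 for all n ≥ 1.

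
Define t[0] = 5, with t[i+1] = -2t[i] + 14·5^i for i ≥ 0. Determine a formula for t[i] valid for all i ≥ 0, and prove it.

Claim: t[i] = 3·(-2)^i + 2·5^i.

Base case: t[0] = 5, and 3·(-2)^0 + 2·5^0 = 3 + 2 = 5.
Assume t[m] = 3·(-2)^m + 2·5^m for some m ≥ 0.
Then t[m+1] = -2t[m] + 14·5^m = -2·(3·(-2)^m + 2·5^m) + 14·5^m = 3·(-2)^{m+1} − 4·5^m + 14·5^m = 3·(-2)^{m+1} + 10·5^m = 3·(-2)^{m+1} + 2·5^{m+1}.
This completes the inductive step, so t[i] = 3·(-2)^i + 2·5^i for all i ≥ 0.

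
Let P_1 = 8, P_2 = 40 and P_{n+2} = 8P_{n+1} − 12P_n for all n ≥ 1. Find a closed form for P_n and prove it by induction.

Claim: P_n = 2^n + 6^n.

Base cases: P_1 = 8 and 2^1 + 6^1 = 8; P_2 = 40 and 2^2 + 6^2 = 40.
Assume P_j = 2^j + 6^j for all 1 ≤ j ≤ r, where r ≥ 2.
Then P_{r+1} = 8P_r − 12P_{r−1} = 8·(2^r + 6^r) − 12·(2^{r−1} + 6^{r−1}) = (8·2 − 12)2^{r−1} + (8·6 − 12)6^{r−1} = 4·2^{r−1} + 36·6^{r−1} = 2^{r+1} + 6^{r+1}.
By strong induction, P_n = 2^n + 6^n for all n ≥ 1.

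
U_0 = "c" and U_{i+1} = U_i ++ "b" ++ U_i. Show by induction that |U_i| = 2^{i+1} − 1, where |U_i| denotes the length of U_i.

Base case: |U_0| = 1, and 2^{0+1} − 1 = 1.
Assume |U_k| = 2^{k+1} − 1.
Then |U_{k+1}| = |U_k| + 1 + |U_k| = 2|U_k| + 1 = 2(2^{k+1} − 1) + 1 = 2^{k+2} − 2 + 1 = 2^{k+2} − 1.
Hence |U_i| = 2^{i+1} − 1 for every i ≥ 0, by induction.

|U_i| = 2^{i+1} − 1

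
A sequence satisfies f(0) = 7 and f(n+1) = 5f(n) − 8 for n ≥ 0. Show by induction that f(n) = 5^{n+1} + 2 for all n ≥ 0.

Base case: f(0) = 7, and 5^{0+1} + 2 = 5 + 2 = 7.
Assume f(r) = 5^{r+1} + 2 for some r ≥ 0.
Then f(r+1) = 5f(r) − 8 = 5·(5^{r+1} + 2) − 8 = 5^{r+2} + 10 − 8 = 5^{r+2} + 2.
This completes the inductive step, so f(n) = 5^{n+1} + 2 for all n ≥ 0.

f(n) = 5^{n+1} + 2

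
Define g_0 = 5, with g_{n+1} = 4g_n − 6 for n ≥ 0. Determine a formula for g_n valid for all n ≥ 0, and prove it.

Claim: g_n = 3·4^n + 2.

Base case: g_0 = 5, and 3·4^0 + 2 = 3 + 2 = 5.
Assume g_m = 3·4^m + 2 for some m ≥ 0.
Then g_{m+1} = 4g_m − 6 = 4·(3·4^m + 2) − 6 = 12·4^m + 8 − 6 = 3·4^{m+1} + 2.
By induction, g_n = 3·4^n + 2 for all n ≥ 0.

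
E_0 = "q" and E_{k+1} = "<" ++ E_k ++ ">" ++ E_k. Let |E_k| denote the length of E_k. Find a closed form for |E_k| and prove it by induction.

Claim: |E_k| = 3·2^k − 2.

Base case: |E_0| = 1, and 3·2^0 − 2 = 1.
Assume |E_m| = 3·2^m − 2.
Then |E_{m+1}| = 1 + |E_m| + 1 + |E_m| = 2|E_m| + 2 = 2(3·2^m − 2) + 2 = 3·2^{m+1} − 4 + 2 = 3·2^{m+1} − 2.
This completes the inductive step, so |E_k| = 3·2^k − 2 for all k ≥ 0.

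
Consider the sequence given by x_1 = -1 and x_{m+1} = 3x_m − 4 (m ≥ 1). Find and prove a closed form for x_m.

Claim: x_m = -3^m + 2.

Base case: x_1 = -1, and -3^1 + 2 = -3 + 2 = -1.
Assume x_k = -3^k + 2 for some k ≥ 1.
Then x_{k+1} = 3x_k − 4 = 3·(-3^k + 2) − 4 = -3^{k+1} + 6 − 4 = -3^{k+1} + 2.
Hence x_m = -3^m + 2 for every m ≥ 1, by induction.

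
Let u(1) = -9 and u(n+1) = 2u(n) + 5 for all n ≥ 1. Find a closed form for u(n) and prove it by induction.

Claim: u(n) = -2^{n+1} − 5.

Base case: u(1) = -9, and -2^{1+1} − 5 = -4 − 5 = -9.
Assume u(j) = -2^{j+1} − 5 for some j ≥ 1.
Then u(j+1) = 2u(j) + 5 = 2·(-2^{j+1} − 5) + 5 = -2^{j+2} − 10 + 5 = -2^{j+2} − 5.
This completes the inductive step, so u(n) = -2^{n+1} − 5 for all n ≥ 1.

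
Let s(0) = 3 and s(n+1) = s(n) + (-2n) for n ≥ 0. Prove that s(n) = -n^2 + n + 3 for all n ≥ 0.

Base case: s(0) = 3, and -0^2 + 0 + 3 = 3.
Assume s(m) = -m^2 + m + 3.
Then s(m+1) = s(m) + (-2m) = (-m^2 + m + 3) + (-2m) = -m^2 − m + 3,
and -(m+1)^2 + (m+1) + 3 = -m^2 − m + 3.
This completes the inductive step, so s(n) = -n^2 + n + 3 for all n ≥ 0.

s(n) = -n^2 + n + 3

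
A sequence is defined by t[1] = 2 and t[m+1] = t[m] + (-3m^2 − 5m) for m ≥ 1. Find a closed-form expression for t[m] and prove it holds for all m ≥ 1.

Claim: t[m] = -m^3 − m^2 + 2m + 2.

Base case: t[1] = 2, and -1^3 − 1^2 + 2·1 + 2 = 2.
Assume t[r] = -r^3 − r^2 + 2r + 2.
Then t[r+1] = t[r] + (-3r^2 − 5r) = (-r^3 − r^2 + 2r + 2) + (-3r^2 − 5r) = -r^3 − 4r^2 − 3r + 2,
and -(r+1)^3 − (r+1)^2 + 2·(r+1) + 2 = -r^3 − 4r^2 − 3r + 2.
This completes the inductive step, so t[m] = -m^3 − m^2 + 2m + 2 for all m ≥ 1.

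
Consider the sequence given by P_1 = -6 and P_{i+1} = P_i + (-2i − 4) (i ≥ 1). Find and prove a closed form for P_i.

Claim: P_i = -i^2 − 3i − 2.

Base case: P_1 = -6, and -1^2 − 3·1 − 2 = -6.
Assume P_k = -k^2 − 3k − 2.
Then P_{k+1} = P_k + (-2k − 4) = (-k^2 − 3k − 2) + (-2k − 4) = -k^2 − 5k − 6,
and -(k+1)^2 − 3·(k+1) − 2 = -k^2 − 5k − 6.
This completes the inductive step, so P_i = -i^2 − 3i − 2 for all i ≥ 1.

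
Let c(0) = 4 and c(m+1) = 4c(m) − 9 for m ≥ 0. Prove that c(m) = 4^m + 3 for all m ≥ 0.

Base case: c(0) = 4, and 4^0 + 3 = 1 + 3 = 4.
Assume c(j) = 4^j + 3 for some j ≥ 0.
Then c(j+1) = 4c(j) − 9 = 4·(4^j + 3) − 9 = 4^{j+1} + 12 − 9 = 4^{j+1} + 3.
This completes the inductive step, so c(m) = 4^m + 3 for all m ≥ 0.

c(m) = 4^m + 3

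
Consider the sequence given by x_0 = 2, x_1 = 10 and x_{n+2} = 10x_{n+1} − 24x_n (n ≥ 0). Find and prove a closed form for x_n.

Claim: x_n = 4^n + 6^n.

Base cases: x_0 = 2 and 4^0 + 6^0 = 2; x_1 = 10 and 4^1 + 6^1 = 10.
Assume x_i = 4^i + 6^i for all 0 ≤ i ≤ j, where j ≥ 1.
Then x_{j+1} = 10x_j − 24x_{j−1} = 10·(4^j + 6^j) − 24·(4^{j−1} + 6^{j−1}) = (10·4 − 24)4^{j−1} + (10·6 − 24)6^{j−1} = 16·4^{j−1} + 36·6^{j−1} = 4^{j+1} + 6^{j+1}.
Hence x_n = 4^n + 6^n for every n ≥ 0, by strong induction.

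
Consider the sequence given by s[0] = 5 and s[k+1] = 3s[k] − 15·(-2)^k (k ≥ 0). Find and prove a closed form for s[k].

Claim: s[k] = 2·3^k + 3·(-2)^k.

Base case: s[0] = 5, and 2·3^0 + 3·(-2)^0 = 2 + 3 = 5.
Assume s[r] = 2·3^r + 3·(-2)^r for some r ≥ 0.
Then s[r+1] = 3s[r] − 15·(-2)^r = 3·(2·3^r + 3·(-2)^r) − 15·(-2)^r = 2·3^{r+1} + 9·(-2)^r − 15·(-2)^r = 2·3^{r+1} − 6·(-2)^r = 2·3^{r+1} + 3·(-2)^{r+1}.
So the formula holds for r+1, and by induction s[k] = 2·3^k + 3·(-2)^k for all k ≥ 0.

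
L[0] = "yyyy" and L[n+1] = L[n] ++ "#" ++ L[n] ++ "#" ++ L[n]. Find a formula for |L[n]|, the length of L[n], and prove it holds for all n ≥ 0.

Claim: |L[n]| = 5·3^n − 1.

Base case: |L[0]| = 4, and 5·3^0 − 1 = 4.
Assume |L[j]| = 5·3^j − 1.
Then |L[j+1]| = 3|L[j]| + 2 = 3(5·3^j − 1) + 2 = 5·3^{j+1} − 3 + 2 = 5·3^{j+1} − 1.
Hence |L[n]| = 5·3^n − 1 for every n ≥ 0, by induction.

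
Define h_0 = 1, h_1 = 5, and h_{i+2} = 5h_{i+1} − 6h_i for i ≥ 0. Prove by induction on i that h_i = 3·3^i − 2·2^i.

Base cases: h_0 = 1 and 3·3^0 − 2·2^0 = 1; h_1 = 5 and 3·3^1 − 2·2^1 = 5.
Assume h_j = 3·3^j − 2·2^j for all 0 ≤ j ≤ m, where m ≥ 1.
Then h_{m+1} = 5h_m − 6h_{m−1} = 5·(3·3^m − 2·2^m) − 6·(3·3^{m−1} − 2·2^{m−1}) = 3·(5·3 − 6)3^{m−1} − 2·(5·2 − 6)2^{m−1} = 27·3^{m−1} − 8·2^{m−1} = 3·3^{m+1} − 2·2^{m+1}.
So the formula holds for m+1, and by strong induction h_i = 3·3^i − 2·2^i for all i ≥ 0.

h_i = 3·3^i − 2·2^i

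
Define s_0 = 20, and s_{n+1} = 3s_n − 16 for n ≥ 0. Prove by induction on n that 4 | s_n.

Base case: s_0 = 20 = 4·5, so 4 | s_0.
Assume 4 | s_j, so s_j = 4t for some integer t.
Then s_{j+1} = 3s_j − 16 = 3·(4t) − 16 = 4(3t − 4), so 4 | s_{j+1}.
Hence 4 | s_n for every n ≥ 0, by induction.

4 | s_n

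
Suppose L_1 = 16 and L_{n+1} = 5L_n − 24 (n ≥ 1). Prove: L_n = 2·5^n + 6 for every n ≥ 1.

Base case: L_1 = 16, and 2·5^1 + 6 = 10 + 6 = 16.
Assume L_m = 2·5^m + 6 for some m ≥ 1.
Then L_{m+1} = 5L_m − 24 = 5·(2·5^m + 6) − 24 = 10·5^m + 30 − 24 = 2·5^{m+1} + 6.
By induction, L_n = 2·5^n + 6 for all n ≥ 1.

L_n = 2·5^n + 6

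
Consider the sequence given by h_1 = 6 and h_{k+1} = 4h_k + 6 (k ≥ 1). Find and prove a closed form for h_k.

Claim: h_k = 2·4^k − 2.

Base case: h_1 = 6, and 2·4^1 − 2 = 8 − 2 = 6.
Assume h_j = 2·4^j − 2 for some j ≥ 1.
Then h_{j+1} = 4h_j + 6 = 4·(2·4^j − 2) + 6 = 8·4^j − 8 + 6 = 2·4^{j+1} − 2.
This completes the inductive step, so h_k = 2·4^k − 2 for all k ≥ 1.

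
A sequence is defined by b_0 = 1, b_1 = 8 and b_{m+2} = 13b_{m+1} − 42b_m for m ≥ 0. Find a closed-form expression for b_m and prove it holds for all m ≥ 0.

Claim: b_m = -6^m + 2·7^m.

Base cases: b_0 = 1 and -6^0 + 2·7^0 = 1; b_1 = 8 and -6^1 + 2·7^1 = 8.
Assume b_j = -6^j + 2·7^j for all 0 ≤ j ≤ r, where r ≥ 1.
Then b_{r+1} = 13b_r − 42b_{r−1} = 13·(-6^r + 2·7^r) − 42·(-6^{r−1} + 2·7^{r−1}) = -(13·6 − 42)6^{r−1} + 2·(13·7 − 42)7^{r−1} = -36·6^{r−1} + 98·7^{r−1} = -6^{r+1} + 2·7^{r+1}.
Hence b_m = -6^m + 2·7^m for every m ≥ 0, by strong induction.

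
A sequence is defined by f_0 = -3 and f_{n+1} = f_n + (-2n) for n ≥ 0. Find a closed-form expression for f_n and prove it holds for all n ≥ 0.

Claim: f_n = -n^2 + n − 3.

Base case: f_0 = -3, and -0^2 + 0 − 3 = -3.
Assume f_j = -j^2 + j − 3.
Then f_{j+1} = f_j + (-2j) = (-j^2 + j − 3) + (-2j) = -j^2 − j − 3,
and -(j+1)^2 + (j+1) − 3 = -j^2 − j − 3.
This completes the inductive step, so f_n = -n^2 + n − 3 for all n ≥ 0.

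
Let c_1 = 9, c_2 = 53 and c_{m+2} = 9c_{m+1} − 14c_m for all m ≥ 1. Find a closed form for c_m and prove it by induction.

Claim: c_m = 2^m + 7^m.

Base cases: c_1 = 9 and 2^1 + 7^1 = 9; c_2 = 53 and 2^2 + 7^2 = 53.
Assume c_j = 2^j + 7^j for all 1 ≤ j ≤ k, where k ≥ 2.
Then c_{k+1} = 9c_k − 14c_{k−1} = 9·(2^k + 7^k) − 14·(2^{k−1} + 7^{k−1}) = (9·2 − 14)2^{k−1} + (9·7 − 14)7^{k−1} = 4·2^{k−1} + 49·7^{k−1} = 2^{k+1} + 7^{k+1}.
So the formula holds for k+1, and by strong induction c_m = 2^m + 7^m for all m ≥ 1.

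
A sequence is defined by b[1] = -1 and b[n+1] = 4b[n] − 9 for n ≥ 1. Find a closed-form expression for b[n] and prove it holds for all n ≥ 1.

Claim: b[n] = -4^n + 3.

Base case: b[1] = -1, and -4^1 + 3 = -4 + 3 = -1.
Assume b[r] = -4^r + 3 for some r ≥ 1.
Then b[r+1] = 4b[r] − 9 = 4·(-4^r + 3) − 9 = -4^{r+1} + 12 − 9 = -4^{r+1} + 3.
So the formula holds for r+1, and by induction b[n] = -4^n + 3 for all n ≥ 1.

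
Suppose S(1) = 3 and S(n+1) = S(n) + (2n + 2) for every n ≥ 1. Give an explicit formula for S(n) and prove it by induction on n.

Claim: S(n) = n^2 + n + 1.

Base case: S(1) = 3, and 1^2 + 1 + 1 = 3.
Assume S(k) = k^2 + k + 1.
Then S(k+1) = S(k) + (2k + 2) = (k^2 + k + 1) + (2k + 2) = k^2 + 3k + 3,
and (k+1)^2 + (k+1) + 1 = k^2 + 3k + 3.
Hence S(n) = n^2 + n + 1 for every n ≥ 1, by induction.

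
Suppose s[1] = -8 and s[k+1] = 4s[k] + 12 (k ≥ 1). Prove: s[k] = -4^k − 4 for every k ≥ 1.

Base case: s[1] = -8, and -4^1 − 4 = -4 − 4 = -8.
Assume s[j] = -4^j − 4 for some j ≥ 1.
Then s[j+1] = 4s[j] + 12 = 4·(-4^j − 4) + 12 = -4^{j+1} − 16 + 12 = -4^{j+1} − 4.
Hence s[k] = -4^k − 4 for every k ≥ 1, by induction.

s[k] = -4^k − 4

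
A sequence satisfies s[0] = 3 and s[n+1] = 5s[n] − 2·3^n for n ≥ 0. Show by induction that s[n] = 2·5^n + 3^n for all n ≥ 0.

Base case: s[0] = 3, and 2·5^0 + 3^0 = 2 + 1 = 3.
Assume s[j] = 2·5^j + 3^j for some j ≥ 0.
Then s[j+1] = 5s[j] − 2·3^j = 5·(2·5^j + 3^j) − 2·3^j = 2·5^{j+1} + 5·3^j − 2·3^j = 2·5^{j+1} + 3·3^j = 2·5^{j+1} + 3^{j+1}.
This completes the inductive step, so s[n] = 2·5^n + 3^n for all n ≥ 0.

s[n] = 2·5^n + 3^n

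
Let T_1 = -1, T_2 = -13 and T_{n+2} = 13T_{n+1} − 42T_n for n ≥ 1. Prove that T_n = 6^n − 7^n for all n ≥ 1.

Base cases: T_1 = -1 and 6^1 − 7^1 = -1; T_2 = -13 and 6^2 − 7^2 = -13.
Assume T_j = 6^j − 7^j for all 1 ≤ j ≤ k, where k ≥ 2.
Then T_{k+1} = 13T_k − 42T_{k−1} = 13·(6^k − 7^k) − 42·(6^{k−1} − 7^{k−1}) = (13·6 − 42)6^{k−1} − (13·7 − 42)7^{k−1} = 36·6^{k−1} − 49·7^{k−1} = 6^{k+1} − 7^{k+1}.
By strong induction, T_n = 6^n − 7^n for all n ≥ 1.

T_n = 6^n − 7^n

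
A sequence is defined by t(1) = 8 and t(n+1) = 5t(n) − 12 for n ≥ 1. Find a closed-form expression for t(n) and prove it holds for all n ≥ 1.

Claim: t(n) = 5^n + 3.

Base case: t(1) = 8, and 5^1 + 3 = 5 + 3 = 8.
Assume t(k) = 5^k + 3 for some k ≥ 1.
Then t(k+1) = 5t(k) − 12 = 5·(5^k + 3) − 12 = 5^{k+1} + 15 − 12 = 5^{k+1} + 3.
This completes the inductive step, so t(n) = 5^n + 3 for all n ≥ 1.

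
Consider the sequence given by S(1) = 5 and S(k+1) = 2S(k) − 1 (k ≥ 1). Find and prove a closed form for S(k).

Claim: S(k) = 2^{k+1} + 1.

Base case: S(1) = 5, and 2^{1+1} + 1 = 4 + 1 = 5.
Assume S(j) = 2^{j+1} + 1 for some j ≥ 1.
Then S(j+1) = 2S(j) − 1 = 2·(2^{j+1} + 1) − 1 = 2^{j+2} + 2 − 1 = 2^{j+2} + 1.
So the formula holds for j+1, and by induction S(k) = 2^{k+1} + 1 for all k ≥ 1.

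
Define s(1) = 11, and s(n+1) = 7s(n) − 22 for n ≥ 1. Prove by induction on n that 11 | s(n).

Base case: s(1) = 11 = 11·1, so 11 | s(1).
Assume 11 | s(m), so s(m) = 11t for some integer t.
Then s(m+1) = 7s(m) − 22 = 7·(11t) − 22 = 11(7t − 2), so 11 | s(m+1).
So the property holds for m+1, and by induction 11 | s(n) for all n ≥ 1.

11 | s(n)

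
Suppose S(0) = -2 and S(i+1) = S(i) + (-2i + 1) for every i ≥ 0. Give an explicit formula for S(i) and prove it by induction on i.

Claim: S(i) = -i^2 + 2i − 2.

Base case: S(0) = -2, and -0^2 + 2·0 − 2 = -2.
Assume S(k) = -k^2 + 2k − 2.
Then S(k+1) = S(k) + (-2k + 1) = (-k^2 + 2k − 2) + (-2k + 1) = -k^2 − 1,
and -(k+1)^2 + 2·(k+1) − 2 = -k^2 − 1.
This completes the inductive step, so S(i) = -i^2 + 2i − 2 for all i ≥ 0.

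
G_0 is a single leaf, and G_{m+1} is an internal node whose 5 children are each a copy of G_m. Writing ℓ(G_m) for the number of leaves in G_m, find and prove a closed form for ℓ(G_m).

Claim: ℓ(G_m) = 5^m.

Base case: ℓ(G_0) = 1, and 5^0 = 1.
Assume ℓ(G_r) = 5^r.
Then ℓ(G_{r+1}) = 5·ℓ(G_r) = 5·5^r = 5^{r+1}.
Hence ℓ(G_m) = 5^m for every m ≥ 0, by induction.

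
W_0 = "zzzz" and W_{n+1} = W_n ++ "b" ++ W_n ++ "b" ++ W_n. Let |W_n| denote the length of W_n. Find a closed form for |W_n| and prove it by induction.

Claim: |W_n| = 5·3^n − 1.

Base case: |W_0| = 4, and 5·3^0 − 1 = 4.
Assume |W_m| = 5·3^m − 1.
Then |W_{m+1}| = 3|W_m| + 2 = 3(5·3^m − 1) + 2 = 5·3^{m+1} − 3 + 2 = 5·3^{m+1} − 1.
So the formula holds for m+1, and by induction |W_n| = 5·3^n − 1 for all n ≥ 0.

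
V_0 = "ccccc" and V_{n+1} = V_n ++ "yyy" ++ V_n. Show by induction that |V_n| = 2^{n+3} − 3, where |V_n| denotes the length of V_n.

Base case: |V_0| = 5, and 2^{0+3} − 3 = 5.
Assume |V_r| = 2^{r+3} − 3.
Then |V_{r+1}| = |V_r| + 3 + |V_r| = 2|V_r| + 3 = 2(2^{r+3} − 3) + 3 = 2^{r+1+3} − 6 + 3 = 2^{r+1+3} − 3.
By induction, |V_n| = 2^{n+3} − 3 for all n ≥ 0.

|V_n| = 2^{n+3} − 3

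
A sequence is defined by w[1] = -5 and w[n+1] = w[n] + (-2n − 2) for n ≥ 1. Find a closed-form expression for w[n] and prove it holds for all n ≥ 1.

Claim: w[n] = -n^2 − n − 3.

Base case: w[1] = -5, and -1^2 − 1 − 3 = -5.
Assume w[m] = -m^2 − m − 3.
Then w[m+1] = w[m] + (-2m − 2) = (-m^2 − m − 3) + (-2m − 2) = -m^2 − 3m − 5,
and -(m+1)^2 − (m+1) − 3 = -m^2 − 3m − 5.
This completes the inductive step, so w[n] = -n^2 − n − 3 for all n ≥ 1.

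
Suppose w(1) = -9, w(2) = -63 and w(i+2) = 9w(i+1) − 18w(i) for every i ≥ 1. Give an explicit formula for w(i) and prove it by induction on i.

Claim: w(i) = 3^i − 2·6^i.

Base cases: w(1) = -9 and 3^1 − 2·6^1 = -9; w(2) = -63 and 3^2 − 2·6^2 = -63.
Assume w(j) = 3^j − 2·6^j for all 1 ≤ j ≤ r, where r ≥ 2.
Then w(r+1) = 9w(r) − 18w(r−1) = 9·(3^r − 2·6^r) − 18·(3^{r−1} − 2·6^{r−1}) = (9·3 − 18)3^{r−1} − 2·(9·6 − 18)6^{r−1} = 9·3^{r−1} − 72·6^{r−1} = 3^{r+1} − 2·6^{r+1}.
Hence w(i) = 3^i − 2·6^i for every i ≥ 1, by strong induction.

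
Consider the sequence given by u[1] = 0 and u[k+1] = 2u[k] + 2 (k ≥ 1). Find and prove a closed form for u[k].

Claim: u[k] = 2^k − 2.

Base case: u[1] = 0, and 2^1 − 2 = 2 − 2 = 0.
Assume u[m] = 2^m − 2 for some m ≥ 1.
Then u[m+1] = 2u[m] + 2 = 2·(2^m − 2) + 2 = 2^{m+1} − 4 + 2 = 2^{m+1} − 2.
This completes the inductive step, so u[k] = 2^k − 2 for all k ≥ 1.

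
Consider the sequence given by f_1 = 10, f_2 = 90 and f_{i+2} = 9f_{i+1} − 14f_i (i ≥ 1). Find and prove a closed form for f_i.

Claim: f_i = 2·7^i − 2·2^i.

Base cases: f_1 = 10 and 2·7^1 − 2·2^1 = 10; f_2 = 90 and 2·7^2 − 2·2^2 = 90.
Assume f_j = 2·7^j − 2·2^j for all 1 ≤ j ≤ m, where m ≥ 2.
Then f_{m+1} = 9f_m − 14f_{m−1} = 9·(2·7^m − 2·2^m) − 14·(2·7^{m−1} − 2·2^{m−1}) = 2·(9·7 − 14)7^{m−1} − 2·(9·2 − 14)2^{m−1} = 98·7^{m−1} − 8·2^{m−1} = 2·7^{m+1} − 2·2^{m+1}.
This completes the inductive step, so f_i = 2·7^i − 2·2^i for all i ≥ 1.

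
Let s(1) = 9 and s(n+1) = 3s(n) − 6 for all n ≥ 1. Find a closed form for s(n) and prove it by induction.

Claim: s(n) = 2·3^n + 3.

Base case: s(1) = 9, and 2·3^1 + 3 = 6 + 3 = 9.
Assume s(k) = 2·3^k + 3 for some k ≥ 1.
Then s(k+1) = 3s(k) − 6 = 3·(2·3^k + 3) − 6 = 6·3^k + 9 − 6 = 2·3^{k+1} + 3.
Hence s(n) = 2·3^n + 3 for every n ≥ 1, by induction.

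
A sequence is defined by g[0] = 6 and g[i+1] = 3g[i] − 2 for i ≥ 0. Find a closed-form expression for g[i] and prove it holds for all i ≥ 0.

Claim: g[i] = 5·3^i + 1.

Base case: g[0] = 6, and 5·3^0 + 1 = 5 + 1 = 6.
Assume g[m] = 5·3^m + 1 for some m ≥ 0.
Then g[m+1] = 3g[m] − 2 = 3·(5·3^m + 1) − 2 = 15·3^m + 3 − 2 = 5·3^{m+1} + 1.
This completes the inductive step, so g[i] = 5·3^i + 1 for all i ≥ 0.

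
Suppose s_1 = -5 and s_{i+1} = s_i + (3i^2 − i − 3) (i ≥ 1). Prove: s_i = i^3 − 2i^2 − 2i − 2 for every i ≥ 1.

Base case: s_1 = -5, and 1^3 − 2·1^2 − 2·1 − 2 = -5.
Assume s_j = j^3 − 2j^2 − 2j − 2.
Then s_{j+1} = s_j + (3j^2 − j − 3) = (j^3 − 2j^2 − 2j − 2) + (3j^2 − j − 3) = j^3 + j^2 − 3j − 5,
and (j+1)^3 − 2·(j+1)^2 − 2·(j+1) − 2 = j^3 + j^2 − 3j − 5.
By induction, s_i = i^3 − 2i^2 − 2i − 2 for all i ≥ 1.

s_i = i^3 − 2i^2 − 2i − 2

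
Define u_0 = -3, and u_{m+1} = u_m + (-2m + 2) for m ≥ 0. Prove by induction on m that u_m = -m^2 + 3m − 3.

Base case: u_0 = -3, and -0^2 + 3·0 − 3 = -3.
Assume u_k = -k^2 + 3k − 3.
Then u_{k+1} = u_k + (-2k + 2) = (-k^2 + 3k − 3) + (-2k + 2) = -k^2 + k − 1,
and -(k+1)^2 + 3·(k+1) − 3 = -k^2 + k − 1.
This completes the inductive step, so u_m = -m^2 + 3m − 3 for all m ≥ 0.

u_m = -m^2 + 3m − 3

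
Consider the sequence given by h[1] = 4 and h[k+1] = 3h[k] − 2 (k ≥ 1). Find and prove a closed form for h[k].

Claim: h[k] = 3^k + 1.

Base case: h[1] = 4, and 3^1 + 1 = 3 + 1 = 4.
Assume h[m] = 3^m + 1 for some m ≥ 1.
Then h[m+1] = 3h[m] − 2 = 3·(3^m + 1) − 2 = 3^{m+1} + 3 − 2 = 3^{m+1} + 1.
By induction, h[k] = 3^k + 1 for all k ≥ 1.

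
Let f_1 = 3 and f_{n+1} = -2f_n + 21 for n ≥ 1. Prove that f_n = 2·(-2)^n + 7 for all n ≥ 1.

Base case: f_1 = 3, and 2·(-2)^1 + 7 = -4 + 7 = 3.
Assume f_j = 2·(-2)^j + 7 for some j ≥ 1.
Then f_{j+1} = -2f_j + 21 = -2·(2·(-2)^j + 7) + 21 = -4·(-2)^j − 14 + 21 = 2·(-2)^{j+1} + 7.
So the formula holds for j+1, and by induction f_n = 2·(-2)^n + 7 for all n ≥ 1.

f_n = 2·(-2)^n + 7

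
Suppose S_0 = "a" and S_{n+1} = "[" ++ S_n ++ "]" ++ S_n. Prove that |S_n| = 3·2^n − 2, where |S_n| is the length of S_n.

Base case: |S_0| = 1, and 3·2^0 − 2 = 1.
Assume |S_r| = 3·2^r − 2.
Then |S_{r+1}| = 1 + |S_r| + 1 + |S_r| = 2|S_r| + 2 = 2(3·2^r − 2) + 2 = 3·2^{r+1} − 4 + 2 = 3·2^{r+1} − 2.
So the formula holds for r+1, and by induction |S_n| = 3·2^n − 2 for all n ≥ 0.

|S_n| = 3·2^n − 2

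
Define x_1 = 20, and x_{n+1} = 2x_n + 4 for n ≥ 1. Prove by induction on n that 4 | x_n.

Base case: x_1 = 20 = 4·5, so 4 | x_1.
Assume 4 | x_r, so x_r = 4t for some integer t.
Then x_{r+1} = 2x_r + 4 = 2·(4t) + 4 = 4(2t + 1), so 4 | x_{r+1}.
Hence 4 | x_n for every n ≥ 1, by induction.

4 | x_n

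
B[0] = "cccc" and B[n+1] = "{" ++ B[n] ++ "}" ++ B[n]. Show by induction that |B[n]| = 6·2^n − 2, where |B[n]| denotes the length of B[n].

Base case: |B[0]| = 4, and 6·2^0 − 2 = 4.
Assume |B[r]| = 6·2^r − 2.
Then |B[r+1]| = 1 + |B[r]| + 1 + |B[r]| = 2|B[r]| + 2 = 2(6·2^r − 2) + 2 = 6·2^{r+1} − 4 + 2 = 6·2^{r+1} − 2.
So the formula holds for r+1, and by induction |B[n]| = 6·2^n − 2 for all n ≥ 0.

|B[n]| = 6·2^n − 2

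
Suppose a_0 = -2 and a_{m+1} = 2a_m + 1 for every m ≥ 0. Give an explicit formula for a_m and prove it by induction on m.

Claim: a_m = -2^m − 1.

Base case: a_0 = -2, and -2^0 − 1 = -1 − 1 = -2.
Assume a_j = -2^j − 1 for some j ≥ 0.
Then a_{j+1} = 2a_j + 1 = 2·(-2^j − 1) + 1 = -2^{j+1} − 2 + 1 = -2^{j+1} − 1.
So the formula holds for j+1, and by induction a_m = -2^m − 1 for all m ≥ 0.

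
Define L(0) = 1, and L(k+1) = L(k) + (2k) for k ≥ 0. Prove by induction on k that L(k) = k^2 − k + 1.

Base case: L(0) = 1, and 0^2 − 0 + 1 = 1.
Assume L(j) = j^2 − j + 1.
Then L(j+1) = L(j) + (2j) = (j^2 − j + 1) + (2j) = j^2 + j + 1,
and (j+1)^2 − (j+1) + 1 = j^2 + j + 1.
Hence L(k) = k^2 − k + 1 for every k ≥ 0, by induction.

L(k) = k^2 − k + 1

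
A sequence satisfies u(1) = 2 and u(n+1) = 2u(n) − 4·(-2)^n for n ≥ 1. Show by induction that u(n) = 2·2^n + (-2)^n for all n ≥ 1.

Base case: u(1) = 2, and 2·2^1 + (-2)^1 = 4 − 2 = 2.
Assume u(m) = 2·2^m + (-2)^m for some m ≥ 1.
Then u(m+1) = 2u(m) − 4·(-2)^m = 2·(2·2^m + (-2)^m) − 4·(-2)^m = 2·2^{m+1} + 2·(-2)^m − 4·(-2)^m = 2·2^{m+1} − 2·(-2)^m = 2·2^{m+1} + (-2)^{m+1}.
Hence u(n) = 2·2^n + (-2)^n for every n ≥ 1, by induction.

u(n) = 2·2^n + (-2)^n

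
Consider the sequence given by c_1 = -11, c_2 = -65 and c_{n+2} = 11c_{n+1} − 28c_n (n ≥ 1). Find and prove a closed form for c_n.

Claim: c_n = -4^n − 7^n.

Base cases: c_1 = -11 and -4^1 − 7^1 = -11; c_2 = -65 and -4^2 − 7^2 = -65.
Assume c_i = -4^i − 7^i for all 1 ≤ i ≤ j, where j ≥ 2.
Then c_{j+1} = 11c_j − 28c_{j−1} = 11·(-4^j − 7^j) − 28·(-4^{j−1} − 7^{j−1}) = -(11·4 − 28)4^{j−1} − (11·7 − 28)7^{j−1} = -16·4^{j−1} − 49·7^{j−1} = -4^{j+1} − 7^{j+1}.
By strong induction, c_n = -4^n − 7^n for all n ≥ 1.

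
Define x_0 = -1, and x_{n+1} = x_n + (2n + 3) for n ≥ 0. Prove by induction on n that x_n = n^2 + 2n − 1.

Base case: x_0 = -1, and 0^2 + 2·0 − 1 = -1.
Assume x_k = k^2 + 2k − 1.
Then x_{k+1} = x_k + (2k + 3) = (k^2 + 2k − 1) + (2k + 3) = k^2 + 4k + 2,
and (k+1)^2 + 2·(k+1) − 1 = k^2 + 4k + 2.
Hence x_n = n^2 + 2n − 1 for every n ≥ 0, by induction.

x_n = n^2 + 2n − 1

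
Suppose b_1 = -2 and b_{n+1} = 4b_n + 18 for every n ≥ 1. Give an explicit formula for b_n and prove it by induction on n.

Claim: b_n = 4^n − 6.

Base case: b_1 = -2, and 4^1 − 6 = 4 − 6 = -2.
Assume b_m = 4^m − 6 for some m ≥ 1.
Then b_{m+1} = 4b_m + 18 = 4·(4^m − 6) + 18 = 4^{m+1} − 24 + 18 = 4^{m+1} − 6.
Hence b_n = 4^n − 6 for every n ≥ 1, by induction.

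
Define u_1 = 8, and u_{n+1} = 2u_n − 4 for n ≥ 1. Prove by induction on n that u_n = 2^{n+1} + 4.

Base case: u_1 = 8, and 2^{1+1} + 4 = 4 + 4 = 8.
Assume u_r = 2^{r+1} + 4 for some r ≥ 1.
Then u_{r+1} = 2u_r − 4 = 2·(2^{r+1} + 4) − 4 = 2^{r+2} + 8 − 4 = 2^{r+2} + 4.
This completes the inductive step, so u_n = 2^{n+1} + 4 for all n ≥ 1.

u_n = 2^{n+1} + 4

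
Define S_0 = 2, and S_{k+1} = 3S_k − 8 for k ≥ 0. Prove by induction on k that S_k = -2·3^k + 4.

Base case: S_0 = 2, and -2·3^0 + 4 = -2 + 4 = 2.
Assume S_r = -2·3^r + 4 for some r ≥ 0.
Then S_{r+1} = 3S_r − 8 = 3·(-2·3^r + 4) − 8 = -6·3^r + 12 − 8 = -2·3^{r+1} + 4.
By induction, S_k = -2·3^k + 4 for all k ≥ 0.

S_k = -2·3^k + 4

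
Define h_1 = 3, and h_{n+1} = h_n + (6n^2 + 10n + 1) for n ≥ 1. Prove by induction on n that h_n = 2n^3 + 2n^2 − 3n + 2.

Base case: h_1 = 3, and 2·1^3 + 2·1^2 − 3·1 + 2 = 3.
Assume h_r = 2r^3 + 2r^2 − 3r + 2.
Then h_{r+1} = h_r + (6r^2 + 10r + 1) = (2r^3 + 2r^2 − 3r + 2) + (6r^2 + 10r + 1) = 2r^3 + 8r^2 + 7r + 3,
and 2·(r+1)^3 + 2·(r+1)^2 − 3·(r+1) + 2 = 2r^3 + 8r^2 + 7r + 3.
Hence h_n = 2n^3 + 2n^2 − 3n + 2 for every n ≥ 1, by induction.

h_n = 2n^3 + 2n^2 − 3n + 2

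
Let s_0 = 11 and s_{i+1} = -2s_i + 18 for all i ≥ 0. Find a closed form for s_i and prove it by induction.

Claim: s_i = 5·(-2)^i + 6.

Base case: s_0 = 11, and 5·(-2)^0 + 6 = 5 + 6 = 11.
Assume s_r = 5·(-2)^r + 6 for some r ≥ 0.
Then s_{r+1} = -2s_r + 18 = -2·(5·(-2)^r + 6) + 18 = -10·(-2)^r − 12 + 18 = 5·(-2)^{r+1} + 6.
This completes the inductive step, so s_i = 5·(-2)^i + 6 for all i ≥ 0.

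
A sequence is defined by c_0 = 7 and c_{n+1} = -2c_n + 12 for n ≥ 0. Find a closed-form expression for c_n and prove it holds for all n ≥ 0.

Claim: c_n = 3·(-2)^n + 4.

Base case: c_0 = 7, and 3·(-2)^0 + 4 = 3 + 4 = 7.
Assume c_m = 3·(-2)^m + 4 for some m ≥ 0.
Then c_{m+1} = -2c_m + 12 = -2·(3·(-2)^m + 4) + 12 = -6·(-2)^m − 8 + 12 = 3·(-2)^{m+1} + 4.
So the formula holds for m+1, and by induction c_n = 3·(-2)^n + 4 for all n ≥ 0.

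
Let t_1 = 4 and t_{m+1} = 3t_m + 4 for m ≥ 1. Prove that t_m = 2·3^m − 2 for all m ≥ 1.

Base case: t_1 = 4, and 2·3^1 − 2 = 6 − 2 = 4.
Assume t_k = 2·3^k − 2 for some k ≥ 1.
Then t_{k+1} = 3t_k + 4 = 3·(2·3^k − 2) + 4 = 6·3^k − 6 + 4 = 2·3^{k+1} − 2.
So the formula holds for k+1, and by induction t_m = 2·3^m − 2 for all m ≥ 1.

t_m = 2·3^m − 2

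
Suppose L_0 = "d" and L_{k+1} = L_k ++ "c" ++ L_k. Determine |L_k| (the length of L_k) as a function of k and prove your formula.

Claim: |L_k| = 2^{k+1} − 1.

Base case: |L_0| = 1, and 2^{0+1} − 1 = 1.
Assume |L_m| = 2^{m+1} − 1.
Then |L_{m+1}| = |L_m| + 1 + |L_m| = 2|L_m| + 1 = 2(2^{m+1} − 1) + 1 = 2^{m+2} − 2 + 1 = 2^{m+2} − 1.
So the formula holds for m+1, and by induction |L_k| = 2^{k+1} − 1 for all k ≥ 0.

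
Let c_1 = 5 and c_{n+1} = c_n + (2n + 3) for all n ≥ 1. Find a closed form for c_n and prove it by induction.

Claim: c_n = n^2 + 2n + 2.

Base case: c_1 = 5, and 1^2 + 2·1 + 2 = 5.
Assume c_r = r^2 + 2r + 2.
Then c_{r+1} = c_r + (2r + 3) = (r^2 + 2r + 2) + (2r + 3) = r^2 + 4r + 5,
and (r+1)^2 + 2·(r+1) + 2 = r^2 + 4r + 5.
Hence c_n = n^2 + 2n + 2 for every n ≥ 1, by induction.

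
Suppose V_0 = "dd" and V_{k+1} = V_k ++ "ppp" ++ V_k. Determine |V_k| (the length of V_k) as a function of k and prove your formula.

Claim: |V_k| = 5·2^k − 3.

Base case: |V_0| = 2, and 5·2^0 − 3 = 2.
Assume |V_j| = 5·2^j − 3.
Then |V_{j+1}| = |V_j| + 3 + |V_j| = 2|V_j| + 3 = 2(5·2^j − 3) + 3 = 5·2^{j+1} − 6 + 3 = 5·2^{j+1} − 3.
By induction, |V_k| = 5·2^k − 3 for all k ≥ 0.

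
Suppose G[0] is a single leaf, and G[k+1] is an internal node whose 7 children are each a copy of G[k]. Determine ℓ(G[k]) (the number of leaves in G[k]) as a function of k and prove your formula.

Claim: ℓ(G[k]) = 7^k.

Base case: ℓ(G[0]) = 1, and 7^0 = 1.
Assume ℓ(G[j]) = 7^j.
Then ℓ(G[j+1]) = 7·ℓ(G[j]) = 7·7^j = 7^{j+1}.
This completes the inductive step, so ℓ(G[k]) = 7^k for all k ≥ 0.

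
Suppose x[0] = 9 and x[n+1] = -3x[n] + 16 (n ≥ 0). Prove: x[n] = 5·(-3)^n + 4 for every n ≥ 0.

Base case: x[0] = 9, and 5·(-3)^0 + 4 = 5 + 4 = 9.
Assume x[r] = 5·(-3)^r + 4 for some r ≥ 0.
Then x[r+1] = -3x[r] + 16 = -3·(5·(-3)^r + 4) + 16 = -15·(-3)^r − 12 + 16 = 5·(-3)^{r+1} + 4.
By induction, x[n] = 5·(-3)^n + 4 for all n ≥ 0.

x[n] = 5·(-3)^n + 4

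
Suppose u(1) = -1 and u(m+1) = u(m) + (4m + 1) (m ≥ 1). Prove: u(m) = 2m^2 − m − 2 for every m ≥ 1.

Base case: u(1) = -1, and 2·1^2 − 1 − 2 = -1.
Assume u(r) = 2r^2 − r − 2.
Then u(r+1) = u(r) + (4r + 1) = (2r^2 − r − 2) + (4r + 1) = 2r^2 + 3r − 1,
and 2·(r+1)^2 − (r+1) − 2 = 2r^2 + 3r − 1.
This completes the inductive step, so u(m) = 2m^2 − m − 2 for all m ≥ 1.

u(m) = 2m^2 − m − 2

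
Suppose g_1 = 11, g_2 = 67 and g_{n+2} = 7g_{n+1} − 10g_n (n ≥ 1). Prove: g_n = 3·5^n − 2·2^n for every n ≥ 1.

Base cases: g_1 = 11 and 3·5^1 − 2·2^1 = 11; g_2 = 67 and 3·5^2 − 2·2^2 = 67.
Assume g_j = 3·5^j − 2·2^j for all 1 ≤ j ≤ m, where m ≥ 2.
Then g_{m+1} = 7g_m − 10g_{m−1} = 7·(3·5^m − 2·2^m) − 10·(3·5^{m−1} − 2·2^{m−1}) = 3·(7·5 − 10)5^{m−1} − 2·(7·2 − 10)2^{m−1} = 75·5^{m−1} − 8·2^{m−1} = 3·5^{m+1} − 2·2^{m+1}.
Hence g_n = 3·5^n − 2·2^n for every n ≥ 1, by strong induction.

g_n = 3·5^n − 2·2^n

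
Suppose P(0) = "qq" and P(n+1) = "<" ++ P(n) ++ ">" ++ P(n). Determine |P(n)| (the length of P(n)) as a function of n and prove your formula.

Claim: |P(n)| = 2^{n+2} − 2.

Base case: |P(0)| = 2, and 2^{0+2} − 2 = 2.
Assume |P(m)| = 2^{m+2} − 2.
Then |P(m+1)| = 1 + |P(m)| + 1 + |P(m)| = 2|P(m)| + 2 = 2(2^{m+2} − 2) + 2 = 2^{m+3} − 4 + 2 = 2^{m+3} − 2.
Hence |P(n)| = 2^{n+2} − 2 for every n ≥ 0, by induction.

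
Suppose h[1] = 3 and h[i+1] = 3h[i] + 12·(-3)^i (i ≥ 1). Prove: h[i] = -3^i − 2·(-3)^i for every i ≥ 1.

Base case: h[1] = 3, and -3^1 − 2·(-3)^1 = -3 + 6 = 3.
Assume h[r] = -3^r − 2·(-3)^r for some r ≥ 1.
Then h[r+1] = 3h[r] + 12·(-3)^r = 3·(-3^r − 2·(-3)^r) + 12·(-3)^r = -3^{r+1} − 6·(-3)^r + 12·(-3)^r = -3^{r+1} + 6·(-3)^r = -3^{r+1} − 2·(-3)^{r+1}.
So the formula holds for r+1, and by induction h[i] = -3^i − 2·(-3)^i for all i ≥ 1.

h[i] = -3^i − 2·(-3)^i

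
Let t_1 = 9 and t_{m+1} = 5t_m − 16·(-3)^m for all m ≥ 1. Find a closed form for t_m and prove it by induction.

Claim: t_m = 3·5^m + 2·(-3)^m.

Base case: t_1 = 9, and 3·5^1 + 2·(-3)^1 = 15 − 6 = 9.
Assume t_r = 3·5^r + 2·(-3)^r for some r ≥ 1.
Then t_{r+1} = 5t_r − 16·(-3)^r = 5·(3·5^r + 2·(-3)^r) − 16·(-3)^r = 3·5^{r+1} + 10·(-3)^r − 16·(-3)^r = 3·5^{r+1} − 6·(-3)^r = 3·5^{r+1} + 2·(-3)^{r+1}.
By induction, t_m = 3·5^m + 2·(-3)^m for all m ≥ 1.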